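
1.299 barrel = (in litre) 206.5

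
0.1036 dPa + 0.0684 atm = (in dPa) 6.931e+04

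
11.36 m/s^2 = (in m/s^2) 11.36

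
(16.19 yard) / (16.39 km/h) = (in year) 1.031e-07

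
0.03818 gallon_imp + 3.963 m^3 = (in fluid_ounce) 1.34e+05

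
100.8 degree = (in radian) 1.759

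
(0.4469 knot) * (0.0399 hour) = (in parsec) 1.07e-15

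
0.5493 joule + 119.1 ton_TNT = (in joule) 4.983e+11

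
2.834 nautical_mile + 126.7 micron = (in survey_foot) 1.722e+04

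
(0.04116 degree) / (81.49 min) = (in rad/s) 1.469e-07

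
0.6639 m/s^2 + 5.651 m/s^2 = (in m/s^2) 6.315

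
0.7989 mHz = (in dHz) 0.007989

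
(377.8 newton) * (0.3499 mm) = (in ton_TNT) 3.159e-11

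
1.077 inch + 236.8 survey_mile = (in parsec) 1.235e-11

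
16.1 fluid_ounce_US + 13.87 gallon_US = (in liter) 52.98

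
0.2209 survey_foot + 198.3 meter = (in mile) 0.1233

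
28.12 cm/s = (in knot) 0.5466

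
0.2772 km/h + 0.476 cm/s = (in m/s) 0.08176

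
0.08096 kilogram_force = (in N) 0.7939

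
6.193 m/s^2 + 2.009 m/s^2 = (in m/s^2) 8.202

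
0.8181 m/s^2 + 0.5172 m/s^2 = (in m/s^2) 1.335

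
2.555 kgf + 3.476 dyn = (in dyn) 2.506e+06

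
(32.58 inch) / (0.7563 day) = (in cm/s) 0.001266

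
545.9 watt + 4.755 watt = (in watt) 550.7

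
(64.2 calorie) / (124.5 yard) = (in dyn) 2.36e+05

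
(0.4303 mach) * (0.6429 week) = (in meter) 5.697e+07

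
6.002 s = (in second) 6.002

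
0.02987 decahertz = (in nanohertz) 2.987e+08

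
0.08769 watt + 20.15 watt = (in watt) 20.24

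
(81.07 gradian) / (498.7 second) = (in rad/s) 0.002554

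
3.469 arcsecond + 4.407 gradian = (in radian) 0.06924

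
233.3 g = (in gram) 233.3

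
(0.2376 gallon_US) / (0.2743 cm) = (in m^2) 0.3279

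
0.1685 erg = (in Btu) 1.597e-11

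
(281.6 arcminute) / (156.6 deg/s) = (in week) 4.955e-08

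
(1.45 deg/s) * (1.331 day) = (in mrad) 2.91e+06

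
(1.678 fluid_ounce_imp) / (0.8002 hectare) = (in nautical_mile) 3.217e-12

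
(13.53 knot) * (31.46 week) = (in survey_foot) 4.345e+08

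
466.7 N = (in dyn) 4.667e+07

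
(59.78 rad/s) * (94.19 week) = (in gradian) 2.168e+11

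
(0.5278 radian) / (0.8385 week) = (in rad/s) 1.041e-06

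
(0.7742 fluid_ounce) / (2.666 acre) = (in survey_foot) 6.962e-09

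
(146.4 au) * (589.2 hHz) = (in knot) 2.508e+18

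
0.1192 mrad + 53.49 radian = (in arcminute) 1.839e+05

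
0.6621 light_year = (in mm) 6.264e+18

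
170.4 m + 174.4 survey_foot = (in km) 0.2236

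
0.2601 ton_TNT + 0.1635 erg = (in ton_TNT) 0.2601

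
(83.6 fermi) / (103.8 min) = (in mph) 3.003e-17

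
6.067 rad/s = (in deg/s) 347.6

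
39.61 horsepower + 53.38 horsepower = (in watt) 6.934e+04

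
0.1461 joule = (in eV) 9.119e+17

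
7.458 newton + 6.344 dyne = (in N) 7.458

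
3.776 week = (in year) 0.07242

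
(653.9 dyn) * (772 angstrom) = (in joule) 5.048e-10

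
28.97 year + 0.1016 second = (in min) 1.523e+07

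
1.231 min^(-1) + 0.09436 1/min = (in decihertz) 0.2209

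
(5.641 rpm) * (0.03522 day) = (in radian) 1798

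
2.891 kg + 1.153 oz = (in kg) 2.924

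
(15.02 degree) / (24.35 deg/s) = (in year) 1.956e-08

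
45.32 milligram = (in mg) 45.32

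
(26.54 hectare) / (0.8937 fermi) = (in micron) 2.97e+26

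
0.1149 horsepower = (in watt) 85.68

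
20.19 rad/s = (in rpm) 192.8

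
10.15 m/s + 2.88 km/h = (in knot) 21.29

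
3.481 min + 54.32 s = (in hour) 0.07311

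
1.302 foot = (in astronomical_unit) 2.653e-12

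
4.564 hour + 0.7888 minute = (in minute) 274.6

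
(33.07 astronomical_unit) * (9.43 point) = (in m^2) 1.646e+10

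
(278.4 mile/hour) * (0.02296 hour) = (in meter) 1.029e+04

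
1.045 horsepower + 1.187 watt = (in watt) 780.4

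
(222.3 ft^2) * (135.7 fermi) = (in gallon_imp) 6.165e-10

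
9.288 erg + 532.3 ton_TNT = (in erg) 2.227e+19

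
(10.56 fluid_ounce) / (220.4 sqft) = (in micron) 15.25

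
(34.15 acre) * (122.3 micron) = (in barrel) 106.3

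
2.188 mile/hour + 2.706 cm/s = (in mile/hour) 2.249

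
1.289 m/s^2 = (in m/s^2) 1.289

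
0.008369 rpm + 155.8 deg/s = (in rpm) 25.98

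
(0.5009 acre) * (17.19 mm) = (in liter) 3.485e+04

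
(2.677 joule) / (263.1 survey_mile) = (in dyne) 0.6322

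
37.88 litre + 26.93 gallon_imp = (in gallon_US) 42.35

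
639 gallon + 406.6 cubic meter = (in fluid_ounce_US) 1.383e+07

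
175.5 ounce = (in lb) 10.97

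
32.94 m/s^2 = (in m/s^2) 32.94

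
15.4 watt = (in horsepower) 0.02065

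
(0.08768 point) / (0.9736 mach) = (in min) 1.555e-09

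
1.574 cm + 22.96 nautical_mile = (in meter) 4.252e+04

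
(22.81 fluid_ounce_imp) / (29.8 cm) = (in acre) 5.374e-07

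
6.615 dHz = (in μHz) 6.615e+05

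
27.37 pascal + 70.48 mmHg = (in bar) 0.09424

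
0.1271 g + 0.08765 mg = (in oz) 0.004486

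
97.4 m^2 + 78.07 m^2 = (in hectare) 0.01755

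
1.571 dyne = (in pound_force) 3.532e-06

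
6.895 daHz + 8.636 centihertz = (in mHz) 6.904e+04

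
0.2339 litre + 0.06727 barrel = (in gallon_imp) 2.404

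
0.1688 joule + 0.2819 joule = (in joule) 0.4507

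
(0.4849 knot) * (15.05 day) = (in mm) 3.244e+08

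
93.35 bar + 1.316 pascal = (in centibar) 9335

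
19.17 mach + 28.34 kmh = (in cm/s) 6.535e+05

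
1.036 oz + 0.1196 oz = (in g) 32.76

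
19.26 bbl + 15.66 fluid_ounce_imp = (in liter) 3063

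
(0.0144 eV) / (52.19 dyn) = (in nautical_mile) 2.387e-21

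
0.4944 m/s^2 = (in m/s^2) 0.4944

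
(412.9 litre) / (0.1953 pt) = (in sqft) 6.451e+04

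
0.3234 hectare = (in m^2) 3234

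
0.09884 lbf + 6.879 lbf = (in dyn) 3.104e+06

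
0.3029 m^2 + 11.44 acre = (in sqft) 4.983e+05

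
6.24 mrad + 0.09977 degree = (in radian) 0.007981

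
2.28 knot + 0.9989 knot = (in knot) 3.279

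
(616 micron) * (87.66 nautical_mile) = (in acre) 0.02471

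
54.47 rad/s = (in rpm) 520.2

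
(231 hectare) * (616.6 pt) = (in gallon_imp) 1.105e+08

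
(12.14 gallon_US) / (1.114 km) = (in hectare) 4.125e-09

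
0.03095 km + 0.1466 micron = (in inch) 1219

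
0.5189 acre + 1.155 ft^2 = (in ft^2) 2.26e+04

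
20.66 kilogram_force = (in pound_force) 45.55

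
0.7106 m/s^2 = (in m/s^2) 0.7106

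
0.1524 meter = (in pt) 432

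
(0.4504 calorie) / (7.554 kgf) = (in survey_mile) 1.581e-05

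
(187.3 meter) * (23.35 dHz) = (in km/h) 1574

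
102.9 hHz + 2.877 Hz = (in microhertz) 1.029e+10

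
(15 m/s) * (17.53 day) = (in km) 2.272e+04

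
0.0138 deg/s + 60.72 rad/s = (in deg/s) 3479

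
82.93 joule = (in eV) 5.176e+20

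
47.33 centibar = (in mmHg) 355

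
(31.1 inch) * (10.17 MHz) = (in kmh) 2.892e+07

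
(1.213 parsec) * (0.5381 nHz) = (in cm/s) 2.014e+09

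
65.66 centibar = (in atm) 0.648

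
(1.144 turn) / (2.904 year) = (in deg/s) 4.497e-06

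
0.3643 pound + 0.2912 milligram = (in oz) 5.829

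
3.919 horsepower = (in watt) 2922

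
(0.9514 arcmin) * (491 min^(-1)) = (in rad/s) 0.002265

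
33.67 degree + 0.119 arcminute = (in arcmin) 2020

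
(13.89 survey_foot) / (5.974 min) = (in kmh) 0.04252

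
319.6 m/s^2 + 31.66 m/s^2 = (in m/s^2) 351.3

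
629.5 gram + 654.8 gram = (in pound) 2.831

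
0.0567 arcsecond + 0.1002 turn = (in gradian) 40.08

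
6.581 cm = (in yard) 0.07197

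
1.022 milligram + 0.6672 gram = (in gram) 0.6682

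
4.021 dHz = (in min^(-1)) 24.13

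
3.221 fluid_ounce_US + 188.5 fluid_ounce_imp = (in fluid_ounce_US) 184.3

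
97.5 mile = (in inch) 6.178e+06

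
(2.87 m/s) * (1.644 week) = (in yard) 3.121e+06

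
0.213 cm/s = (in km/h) 0.007668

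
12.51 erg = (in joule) 1.251e-06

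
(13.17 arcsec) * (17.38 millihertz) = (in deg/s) 6.358e-05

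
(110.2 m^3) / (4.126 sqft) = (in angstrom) 2.875e+12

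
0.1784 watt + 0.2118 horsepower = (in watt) 158.1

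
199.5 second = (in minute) 3.325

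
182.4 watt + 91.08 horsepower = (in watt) 6.81e+04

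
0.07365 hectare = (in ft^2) 7928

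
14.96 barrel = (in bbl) 14.96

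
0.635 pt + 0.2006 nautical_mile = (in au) 2.483e-09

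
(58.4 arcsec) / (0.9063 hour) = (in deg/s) 4.972e-06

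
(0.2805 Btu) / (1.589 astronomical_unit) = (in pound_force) 2.799e-10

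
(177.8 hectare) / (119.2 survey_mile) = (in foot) 30.41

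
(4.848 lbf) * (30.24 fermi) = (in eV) 4.07e+06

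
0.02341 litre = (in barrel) 0.0001472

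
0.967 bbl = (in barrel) 0.967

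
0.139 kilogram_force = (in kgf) 0.139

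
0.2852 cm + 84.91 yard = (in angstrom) 7.764e+11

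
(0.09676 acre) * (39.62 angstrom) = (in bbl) 9.758e-06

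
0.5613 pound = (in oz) 8.981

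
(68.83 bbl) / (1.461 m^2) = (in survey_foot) 24.57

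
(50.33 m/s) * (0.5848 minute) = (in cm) 1.766e+05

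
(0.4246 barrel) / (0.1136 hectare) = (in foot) 0.000195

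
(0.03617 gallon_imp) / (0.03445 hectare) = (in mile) 2.966e-10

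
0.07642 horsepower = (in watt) 56.99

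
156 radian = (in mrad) 1.56e+05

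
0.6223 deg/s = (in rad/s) 0.01086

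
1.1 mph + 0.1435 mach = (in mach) 0.1449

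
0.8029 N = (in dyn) 8.029e+04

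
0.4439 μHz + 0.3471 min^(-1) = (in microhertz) 5785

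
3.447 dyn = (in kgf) 3.515e-06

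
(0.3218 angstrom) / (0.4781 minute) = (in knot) 2.181e-12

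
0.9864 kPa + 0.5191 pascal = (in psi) 0.1431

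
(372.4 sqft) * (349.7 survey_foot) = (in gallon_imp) 8.112e+05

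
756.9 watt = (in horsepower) 1.015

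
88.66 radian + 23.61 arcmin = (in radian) 88.67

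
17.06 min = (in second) 1024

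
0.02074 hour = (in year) 2.368e-06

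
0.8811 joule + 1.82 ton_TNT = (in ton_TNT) 1.82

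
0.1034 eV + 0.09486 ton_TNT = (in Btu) 3.762e+05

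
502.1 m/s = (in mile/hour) 1123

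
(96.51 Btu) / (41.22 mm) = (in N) 2.47e+06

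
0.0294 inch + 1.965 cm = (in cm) 2.04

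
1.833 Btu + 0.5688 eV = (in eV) 1.207e+22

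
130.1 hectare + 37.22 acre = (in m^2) 1.452e+06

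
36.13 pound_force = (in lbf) 36.13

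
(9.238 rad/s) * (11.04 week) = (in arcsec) 1.272e+13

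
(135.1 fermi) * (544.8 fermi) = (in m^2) 7.36e-26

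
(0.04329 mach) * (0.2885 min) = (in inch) 1.005e+04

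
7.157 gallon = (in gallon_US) 7.157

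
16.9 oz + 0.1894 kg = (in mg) 6.685e+05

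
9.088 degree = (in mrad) 158.6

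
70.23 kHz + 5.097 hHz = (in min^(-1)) 4.244e+06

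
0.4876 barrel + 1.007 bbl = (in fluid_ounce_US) 8035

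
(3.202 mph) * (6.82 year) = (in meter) 3.079e+08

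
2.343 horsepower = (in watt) 1747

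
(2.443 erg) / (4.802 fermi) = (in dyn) 5.087e+12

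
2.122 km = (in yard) 2321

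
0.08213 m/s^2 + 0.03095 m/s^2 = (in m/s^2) 0.1131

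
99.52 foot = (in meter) 30.33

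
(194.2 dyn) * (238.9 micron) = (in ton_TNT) 1.109e-16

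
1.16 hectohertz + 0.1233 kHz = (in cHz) 2.393e+04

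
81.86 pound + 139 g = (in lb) 82.17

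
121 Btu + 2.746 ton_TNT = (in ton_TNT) 2.746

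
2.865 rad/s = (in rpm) 27.36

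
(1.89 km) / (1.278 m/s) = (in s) 1479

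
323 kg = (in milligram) 3.23e+08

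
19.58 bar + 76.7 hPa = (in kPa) 1966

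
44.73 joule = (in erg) 4.473e+08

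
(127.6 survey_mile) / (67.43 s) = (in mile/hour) 6812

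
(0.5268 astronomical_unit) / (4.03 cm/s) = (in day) 2.263e+07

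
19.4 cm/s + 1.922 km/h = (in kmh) 2.62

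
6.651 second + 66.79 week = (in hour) 1.122e+04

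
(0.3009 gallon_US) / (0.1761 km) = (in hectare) 6.468e-10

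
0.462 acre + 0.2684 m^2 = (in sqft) 2.013e+04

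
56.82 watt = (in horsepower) 0.0762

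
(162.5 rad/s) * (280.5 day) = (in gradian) 2.507e+11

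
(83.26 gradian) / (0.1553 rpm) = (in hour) 0.02234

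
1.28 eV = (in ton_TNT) 4.901e-29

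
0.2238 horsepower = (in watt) 166.9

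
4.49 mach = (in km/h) 5504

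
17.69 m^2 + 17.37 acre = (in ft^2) 7.568e+05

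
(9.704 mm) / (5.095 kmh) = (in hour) 1.905e-06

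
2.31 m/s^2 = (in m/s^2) 2.31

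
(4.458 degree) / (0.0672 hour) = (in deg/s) 0.01843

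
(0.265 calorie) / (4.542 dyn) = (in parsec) 7.911e-13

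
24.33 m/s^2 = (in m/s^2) 24.33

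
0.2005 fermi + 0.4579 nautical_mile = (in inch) 3.339e+04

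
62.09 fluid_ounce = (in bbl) 0.01155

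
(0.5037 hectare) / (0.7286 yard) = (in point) 2.143e+07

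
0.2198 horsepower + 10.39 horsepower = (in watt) 7912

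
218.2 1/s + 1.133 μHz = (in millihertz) 2.182e+05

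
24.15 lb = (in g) 1.095e+04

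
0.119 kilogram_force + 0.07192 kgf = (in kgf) 0.1909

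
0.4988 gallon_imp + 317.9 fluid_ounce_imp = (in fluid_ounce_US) 382.1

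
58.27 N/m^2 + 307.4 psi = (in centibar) 2120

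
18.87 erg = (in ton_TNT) 4.51e-16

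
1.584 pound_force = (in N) 7.046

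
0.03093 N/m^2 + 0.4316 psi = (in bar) 0.02976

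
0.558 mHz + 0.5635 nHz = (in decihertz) 0.00558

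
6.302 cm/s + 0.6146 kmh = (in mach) 0.0006865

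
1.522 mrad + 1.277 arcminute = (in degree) 0.1085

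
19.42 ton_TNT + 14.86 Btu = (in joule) 8.125e+10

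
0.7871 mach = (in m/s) 268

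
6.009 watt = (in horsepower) 0.008058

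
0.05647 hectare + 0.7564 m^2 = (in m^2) 565.5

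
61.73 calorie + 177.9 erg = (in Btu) 0.2448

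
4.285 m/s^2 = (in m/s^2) 4.285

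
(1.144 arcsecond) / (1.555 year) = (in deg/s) 6.48e-12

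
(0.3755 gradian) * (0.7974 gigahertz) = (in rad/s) 4.703e+06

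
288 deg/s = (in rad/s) 5.027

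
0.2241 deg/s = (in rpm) 0.03735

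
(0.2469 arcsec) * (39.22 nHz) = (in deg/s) 2.69e-12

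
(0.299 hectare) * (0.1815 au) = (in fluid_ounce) 2.745e+18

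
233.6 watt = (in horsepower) 0.3133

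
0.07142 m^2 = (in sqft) 0.7688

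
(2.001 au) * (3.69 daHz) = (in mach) 3.244e+10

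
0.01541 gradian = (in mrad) 0.2421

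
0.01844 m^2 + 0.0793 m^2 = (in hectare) 9.774e-06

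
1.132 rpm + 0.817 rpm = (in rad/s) 0.2041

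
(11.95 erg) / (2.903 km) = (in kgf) 4.198e-11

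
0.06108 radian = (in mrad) 61.08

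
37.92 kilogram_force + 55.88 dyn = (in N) 371.9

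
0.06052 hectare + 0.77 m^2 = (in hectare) 0.0606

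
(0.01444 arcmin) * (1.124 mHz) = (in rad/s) 4.721e-09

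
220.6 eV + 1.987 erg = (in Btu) 1.883e-10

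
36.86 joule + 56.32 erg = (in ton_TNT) 8.81e-09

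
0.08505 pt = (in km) 3e-08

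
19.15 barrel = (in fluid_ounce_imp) 1.072e+05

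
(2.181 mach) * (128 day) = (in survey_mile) 5.103e+06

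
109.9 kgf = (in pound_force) 242.3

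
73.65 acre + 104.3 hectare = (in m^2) 1.341e+06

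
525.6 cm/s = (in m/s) 5.256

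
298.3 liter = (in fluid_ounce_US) 1.009e+04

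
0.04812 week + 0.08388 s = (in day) 0.3368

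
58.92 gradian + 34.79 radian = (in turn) 5.684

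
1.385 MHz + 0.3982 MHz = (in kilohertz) 1783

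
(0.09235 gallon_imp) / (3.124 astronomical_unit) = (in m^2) 8.983e-16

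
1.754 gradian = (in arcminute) 94.72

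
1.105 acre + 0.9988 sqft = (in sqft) 4.813e+04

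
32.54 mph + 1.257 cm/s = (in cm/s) 1456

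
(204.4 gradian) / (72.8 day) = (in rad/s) 5.105e-07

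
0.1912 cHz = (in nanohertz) 1.912e+06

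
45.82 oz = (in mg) 1.299e+06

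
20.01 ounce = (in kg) 0.5673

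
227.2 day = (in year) 0.6225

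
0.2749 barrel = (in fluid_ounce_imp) 1538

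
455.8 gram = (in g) 455.8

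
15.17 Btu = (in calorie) 3825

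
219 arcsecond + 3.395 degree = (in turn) 0.0096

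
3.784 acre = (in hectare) 1.531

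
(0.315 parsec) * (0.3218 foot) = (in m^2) 9.534e+14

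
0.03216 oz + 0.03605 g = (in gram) 0.9478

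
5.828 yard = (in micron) 5.329e+06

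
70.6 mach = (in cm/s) 2.404e+06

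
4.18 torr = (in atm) 0.0055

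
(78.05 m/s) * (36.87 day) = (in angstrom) 2.486e+18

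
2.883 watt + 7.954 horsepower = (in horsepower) 7.958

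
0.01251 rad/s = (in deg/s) 0.7168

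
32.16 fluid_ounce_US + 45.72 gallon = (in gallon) 45.97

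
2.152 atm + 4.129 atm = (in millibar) 6364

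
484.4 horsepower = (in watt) 3.612e+05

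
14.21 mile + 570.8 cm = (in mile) 14.21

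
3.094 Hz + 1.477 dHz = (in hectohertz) 0.03242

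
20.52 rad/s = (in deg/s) 1176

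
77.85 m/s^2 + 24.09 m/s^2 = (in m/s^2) 101.9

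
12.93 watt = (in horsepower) 0.01734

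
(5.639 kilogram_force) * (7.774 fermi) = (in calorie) 1.027e-13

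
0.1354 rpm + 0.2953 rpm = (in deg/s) 2.584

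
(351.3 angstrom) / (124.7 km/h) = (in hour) 2.817e-13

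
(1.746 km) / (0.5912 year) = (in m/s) 9.365e-05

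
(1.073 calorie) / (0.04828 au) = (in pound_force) 1.397e-10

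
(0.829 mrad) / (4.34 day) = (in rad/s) 2.211e-09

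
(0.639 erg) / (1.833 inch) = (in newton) 1.372e-06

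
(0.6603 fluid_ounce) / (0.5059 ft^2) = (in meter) 0.0004155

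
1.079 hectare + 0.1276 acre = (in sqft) 1.217e+05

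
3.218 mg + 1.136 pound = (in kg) 0.5153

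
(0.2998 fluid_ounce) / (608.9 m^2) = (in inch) 5.733e-07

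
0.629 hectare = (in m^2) 6290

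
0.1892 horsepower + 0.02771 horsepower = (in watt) 161.7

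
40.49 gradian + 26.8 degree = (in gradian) 70.27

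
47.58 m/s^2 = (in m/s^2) 47.58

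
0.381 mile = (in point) 1.738e+06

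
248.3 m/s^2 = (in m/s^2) 248.3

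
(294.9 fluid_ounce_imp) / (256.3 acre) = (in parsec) 2.618e-25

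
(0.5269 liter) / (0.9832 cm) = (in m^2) 0.05359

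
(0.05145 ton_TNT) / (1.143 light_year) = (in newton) 1.991e-08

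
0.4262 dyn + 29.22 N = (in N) 29.22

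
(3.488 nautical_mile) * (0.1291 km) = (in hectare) 83.4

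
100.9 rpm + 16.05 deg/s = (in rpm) 103.6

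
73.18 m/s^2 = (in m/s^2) 73.18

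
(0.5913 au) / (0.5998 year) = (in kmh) 1.684e+04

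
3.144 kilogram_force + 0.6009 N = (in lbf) 7.066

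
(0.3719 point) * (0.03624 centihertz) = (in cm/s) 4.755e-06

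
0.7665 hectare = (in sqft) 8.251e+04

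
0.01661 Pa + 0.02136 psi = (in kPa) 0.1473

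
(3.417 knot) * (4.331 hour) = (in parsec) 8.882e-13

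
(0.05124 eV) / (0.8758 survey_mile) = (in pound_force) 1.309e-24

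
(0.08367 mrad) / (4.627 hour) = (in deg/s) 2.878e-07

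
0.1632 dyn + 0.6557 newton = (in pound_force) 0.1474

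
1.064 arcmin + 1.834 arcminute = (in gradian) 0.05367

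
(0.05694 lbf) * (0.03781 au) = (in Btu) 1.358e+06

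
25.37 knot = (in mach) 0.03833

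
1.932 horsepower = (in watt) 1441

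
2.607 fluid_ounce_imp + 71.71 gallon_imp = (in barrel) 2.051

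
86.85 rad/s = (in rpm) 829.4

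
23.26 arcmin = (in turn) 0.001077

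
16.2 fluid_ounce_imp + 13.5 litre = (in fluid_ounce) 472.1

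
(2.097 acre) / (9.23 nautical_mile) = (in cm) 49.64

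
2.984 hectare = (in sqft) 3.212e+05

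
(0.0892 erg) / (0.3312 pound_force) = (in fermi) 6.055e+06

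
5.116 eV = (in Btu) 7.769e-22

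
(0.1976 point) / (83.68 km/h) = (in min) 4.998e-08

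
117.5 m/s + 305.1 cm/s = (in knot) 234.3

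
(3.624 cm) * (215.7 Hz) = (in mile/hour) 17.49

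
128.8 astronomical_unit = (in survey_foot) 6.322e+13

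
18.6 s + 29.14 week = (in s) 1.762e+07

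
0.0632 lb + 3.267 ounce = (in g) 121.3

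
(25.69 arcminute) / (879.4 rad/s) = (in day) 9.835e-11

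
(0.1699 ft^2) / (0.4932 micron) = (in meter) 3.2e+04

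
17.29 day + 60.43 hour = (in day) 19.81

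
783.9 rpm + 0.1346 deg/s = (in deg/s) 4704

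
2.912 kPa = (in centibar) 2.912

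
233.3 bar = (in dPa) 2.333e+08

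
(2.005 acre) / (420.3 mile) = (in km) 1.2e-05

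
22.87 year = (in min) 1.202e+07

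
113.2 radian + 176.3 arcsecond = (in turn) 18.02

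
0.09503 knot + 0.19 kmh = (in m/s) 0.1017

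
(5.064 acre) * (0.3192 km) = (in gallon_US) 1.728e+09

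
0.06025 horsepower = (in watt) 44.93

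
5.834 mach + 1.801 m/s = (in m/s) 1988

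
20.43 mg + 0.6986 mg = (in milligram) 21.13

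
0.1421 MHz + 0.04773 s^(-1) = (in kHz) 142.1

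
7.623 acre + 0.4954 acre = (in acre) 8.118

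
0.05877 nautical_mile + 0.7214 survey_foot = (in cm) 1.091e+04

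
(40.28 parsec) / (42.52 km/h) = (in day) 1.218e+12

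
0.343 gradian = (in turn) 0.0008575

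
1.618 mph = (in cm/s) 72.33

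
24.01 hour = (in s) 8.644e+04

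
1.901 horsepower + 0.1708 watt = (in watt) 1418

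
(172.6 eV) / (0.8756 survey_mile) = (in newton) 1.962e-20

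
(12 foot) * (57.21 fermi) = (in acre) 5.171e-17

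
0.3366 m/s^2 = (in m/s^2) 0.3366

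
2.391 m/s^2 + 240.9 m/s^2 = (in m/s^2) 243.3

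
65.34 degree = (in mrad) 1140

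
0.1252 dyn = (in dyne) 0.1252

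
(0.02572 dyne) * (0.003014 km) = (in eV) 4.838e+12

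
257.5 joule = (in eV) 1.607e+21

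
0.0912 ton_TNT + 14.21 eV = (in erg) 3.816e+15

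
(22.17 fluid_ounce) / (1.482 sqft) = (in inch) 0.1875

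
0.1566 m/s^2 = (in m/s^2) 0.1566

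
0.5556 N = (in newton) 0.5556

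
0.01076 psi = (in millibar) 0.7419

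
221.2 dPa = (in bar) 0.0002212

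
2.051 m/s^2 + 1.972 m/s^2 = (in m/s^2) 4.023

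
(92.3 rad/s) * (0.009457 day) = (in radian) 7.542e+04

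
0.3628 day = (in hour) 8.707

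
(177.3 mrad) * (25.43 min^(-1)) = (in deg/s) 4.306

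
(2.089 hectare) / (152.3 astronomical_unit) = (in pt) 2.599e-06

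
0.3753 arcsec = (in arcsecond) 0.3753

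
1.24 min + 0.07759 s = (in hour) 0.02069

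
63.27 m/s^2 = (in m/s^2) 63.27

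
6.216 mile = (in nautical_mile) 5.402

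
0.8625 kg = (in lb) 1.901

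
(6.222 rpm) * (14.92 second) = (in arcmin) 3.342e+04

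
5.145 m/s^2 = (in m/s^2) 5.145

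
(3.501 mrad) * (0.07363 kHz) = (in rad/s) 0.2578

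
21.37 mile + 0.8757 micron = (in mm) 3.439e+07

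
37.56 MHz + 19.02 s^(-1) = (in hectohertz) 3.756e+05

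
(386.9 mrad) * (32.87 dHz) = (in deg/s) 72.87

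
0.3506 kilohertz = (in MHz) 0.0003506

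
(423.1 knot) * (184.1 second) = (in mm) 4.007e+07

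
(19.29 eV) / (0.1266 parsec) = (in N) 7.911e-34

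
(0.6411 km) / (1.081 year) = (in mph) 4.207e-05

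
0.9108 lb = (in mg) 4.131e+05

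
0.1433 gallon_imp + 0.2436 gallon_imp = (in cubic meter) 0.001759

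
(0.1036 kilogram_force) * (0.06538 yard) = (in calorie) 0.01452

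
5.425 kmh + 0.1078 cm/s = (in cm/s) 150.8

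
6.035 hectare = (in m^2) 6.035e+04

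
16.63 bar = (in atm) 16.41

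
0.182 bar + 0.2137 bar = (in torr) 296.8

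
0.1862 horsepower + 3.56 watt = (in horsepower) 0.191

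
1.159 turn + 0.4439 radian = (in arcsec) 1.594e+06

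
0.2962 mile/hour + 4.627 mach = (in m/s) 1576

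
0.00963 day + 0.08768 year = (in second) 2.766e+06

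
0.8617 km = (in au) 5.76e-09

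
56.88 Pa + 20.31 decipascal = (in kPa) 0.05891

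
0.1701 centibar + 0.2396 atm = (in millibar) 244.5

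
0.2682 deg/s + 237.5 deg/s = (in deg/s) 237.8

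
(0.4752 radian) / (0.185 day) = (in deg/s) 0.001703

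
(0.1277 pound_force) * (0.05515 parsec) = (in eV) 6.033e+33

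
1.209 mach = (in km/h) 1482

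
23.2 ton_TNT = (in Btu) 9.2e+07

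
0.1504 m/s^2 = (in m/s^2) 0.1504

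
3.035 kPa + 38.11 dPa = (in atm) 0.02999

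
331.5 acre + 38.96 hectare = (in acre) 427.8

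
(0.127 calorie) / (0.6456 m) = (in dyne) 8.231e+04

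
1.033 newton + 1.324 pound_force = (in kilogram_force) 0.7059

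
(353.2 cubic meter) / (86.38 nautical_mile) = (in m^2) 0.002208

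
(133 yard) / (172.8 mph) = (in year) 4.992e-08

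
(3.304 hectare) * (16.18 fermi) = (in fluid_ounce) 1.808e-05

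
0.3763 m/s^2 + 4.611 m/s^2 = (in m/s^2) 4.987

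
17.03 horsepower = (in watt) 1.27e+04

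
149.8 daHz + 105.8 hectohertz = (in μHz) 1.208e+10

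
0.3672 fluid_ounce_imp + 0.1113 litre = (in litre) 0.1217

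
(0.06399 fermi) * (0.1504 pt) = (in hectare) 3.395e-25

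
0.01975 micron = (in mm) 1.975e-05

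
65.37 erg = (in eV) 4.08e+13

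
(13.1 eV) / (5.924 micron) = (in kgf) 3.613e-14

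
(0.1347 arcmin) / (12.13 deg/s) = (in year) 5.869e-12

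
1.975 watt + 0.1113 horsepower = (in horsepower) 0.1139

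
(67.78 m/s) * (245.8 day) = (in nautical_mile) 7.772e+05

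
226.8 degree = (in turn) 0.63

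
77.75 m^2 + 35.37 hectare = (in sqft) 3.808e+06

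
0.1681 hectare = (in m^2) 1681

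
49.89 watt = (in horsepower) 0.0669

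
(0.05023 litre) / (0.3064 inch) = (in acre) 1.595e-06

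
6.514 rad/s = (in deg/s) 373.2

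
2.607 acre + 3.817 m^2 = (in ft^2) 1.136e+05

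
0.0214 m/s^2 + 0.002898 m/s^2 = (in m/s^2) 0.0243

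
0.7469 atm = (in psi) 10.98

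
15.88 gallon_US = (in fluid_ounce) 2033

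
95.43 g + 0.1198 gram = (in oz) 3.37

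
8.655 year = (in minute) 4.549e+06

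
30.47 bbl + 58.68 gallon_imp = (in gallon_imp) 1124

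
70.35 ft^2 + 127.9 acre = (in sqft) 5.571e+06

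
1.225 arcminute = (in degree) 0.02042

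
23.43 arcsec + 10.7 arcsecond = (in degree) 0.009481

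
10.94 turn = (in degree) 3938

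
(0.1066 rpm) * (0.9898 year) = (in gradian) 2.218e+07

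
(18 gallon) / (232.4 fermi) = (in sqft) 3.156e+12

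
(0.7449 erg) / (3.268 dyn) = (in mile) 1.416e-06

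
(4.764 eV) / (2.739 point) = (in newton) 7.899e-16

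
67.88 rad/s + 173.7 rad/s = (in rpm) 2307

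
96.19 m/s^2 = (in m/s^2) 96.19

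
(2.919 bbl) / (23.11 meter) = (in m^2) 0.02008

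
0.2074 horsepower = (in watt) 154.7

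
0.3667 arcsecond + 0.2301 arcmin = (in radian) 6.871e-05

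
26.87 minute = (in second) 1612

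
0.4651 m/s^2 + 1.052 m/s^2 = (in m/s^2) 1.517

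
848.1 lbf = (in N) 3773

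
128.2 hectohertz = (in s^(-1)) 1.282e+04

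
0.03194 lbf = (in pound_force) 0.03194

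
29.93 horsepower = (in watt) 2.232e+04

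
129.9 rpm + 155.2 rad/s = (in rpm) 1612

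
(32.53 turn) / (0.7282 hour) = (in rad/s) 0.07797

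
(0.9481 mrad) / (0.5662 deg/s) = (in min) 0.001599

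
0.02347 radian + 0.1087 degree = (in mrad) 25.37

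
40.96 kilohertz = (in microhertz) 4.096e+10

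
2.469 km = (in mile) 1.534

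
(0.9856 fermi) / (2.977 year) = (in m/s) 1.05e-23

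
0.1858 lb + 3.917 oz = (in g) 195.3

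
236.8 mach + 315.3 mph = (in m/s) 8.077e+04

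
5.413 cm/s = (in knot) 0.1052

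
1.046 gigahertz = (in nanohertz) 1.046e+18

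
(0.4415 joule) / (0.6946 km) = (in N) 0.0006356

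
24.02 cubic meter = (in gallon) 6345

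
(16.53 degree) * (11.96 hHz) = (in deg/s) 1.977e+04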